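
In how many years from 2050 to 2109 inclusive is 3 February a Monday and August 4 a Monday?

Check each year's weekday for 3 February and August 4:
  2050: Thu/Thu  2051: Fri/Fri  2052: Sat/Sun  2053: Mon/Mon ✓  2054: Tue/Tue  2055: Wed/Wed  2056: Thu/Fri  2057: Sat/Sat  2058: Sun/Sun  2059: Mon/Mon ✓  2060: Tue/Wed  2061: Thu/Thu  2062: Fri/Fri  2063: Sat/Sat  …(32 more)…  2096: Fri/Sat  2097: Sun/Sun  2098: Mon/Mon ✓  2099: Tue/Tue  2100: Wed/Wed  2101: Thu/Thu  2102: Fri/Fri  2103: Sat/Sat  2104: Sun/Mon  2105: Tue/Tue  2106: Wed/Wed  2107: Thu/Thu  2108: Fri/Sat  2109: Sun/Sun
Both conditions hold in: 2053, 2059, 2070, 2081, 2087, 2098 — 6.

6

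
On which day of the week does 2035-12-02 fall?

January 1, 2035 is a Monday.
December 2 is day 336 of the year, i.e. 335 days after Jan 1.
335 mod 7 = 6, so advance 6 weekdays from Monday: Sunday.

Sunday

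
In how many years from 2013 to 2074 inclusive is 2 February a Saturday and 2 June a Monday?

2

Check each year's weekday for 2 February and 2 June:
  2013: Sat/Sun  2014: Sun/Mon  2015: Mon/Tue  2016: Tue/Thu  2017: Thu/Fri  2018: Fri/Sat  2019: Sat/Sun  2020: Sun/Tue  2021: Tue/Wed  2022: Wed/Thu  2023: Thu/Fri  2024: Fri/Sun  2025: Sun/Mon  2026: Mon/Tue  …(34 more)…  2061: Wed/Thu  2062: Thu/Fri  2063: Fri/Sat  2064: Sat/Mon ✓  2065: Mon/Tue  2066: Tue/Wed  2067: Wed/Thu  2068: Thu/Sat  2069: Sat/Sun  2070: Sun/Mon  2071: Mon/Tue  2072: Tue/Thu  2073: Thu/Fri  2074: Fri/Sat
Both conditions hold in: 2036, 2064 — 2.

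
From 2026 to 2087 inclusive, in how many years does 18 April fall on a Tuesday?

Track 18 April's weekday year by year (advancing +1, or +2 across a Feb 29):
  2026: Sat  2027: Sun (+1)  2028: Tue (+2) ✓  2029: Wed (+1)  2030: Thu (+1)
  2031: Fri (+1)  2032: Sun (+2)  2033: Mon (+1)  2034: Tue (+1) ✓  2035: Wed (+1)
  2036: Fri (+2)  2037: Sat (+1)  2038: Sun (+1)  2039: Mon (+1)  … (34 more years) …
  2074: Wed (+1)  2075: Thu (+1)  2076: Sat (+2)  2077: Sun (+1)  2078: Mon (+1)
  2079: Tue (+1) ✓  2080: Thu (+2)  2081: Fri (+1)  2082: Sat (+1)  2083: Sun (+1)
  2084: Tue (+2) ✓  2085: Wed (+1)  2086: Thu (+1)  2087: Fri (+1)
Tuesday years: 2028, 2034, 2045, 2051, 2056, 2062, 2073, 2079, 2084 — 9 in total.

9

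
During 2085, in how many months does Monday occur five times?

5

A month of length L has five Mondays iff its first Monday is on day ≤ L−28 (so day 1–3 in a 31-day month, 1–2 in a 30-day month, day 1 in a leap February).
Checking each month of 2085: Jan starts Mon (31d) ✓; Feb starts Thu (28d); Mar starts Thu (31d); Apr starts Sun (30d) ✓; May starts Tue (31d); Jun starts Fri (30d); Jul starts Sun (31d) ✓; Aug starts Wed (31d); Sep starts Sat (30d); Oct starts Mon (31d) ✓; Nov starts Thu (30d); Dec starts Sat (31d) ✓.
Five-Monday months: January, April, July, October, December → 5.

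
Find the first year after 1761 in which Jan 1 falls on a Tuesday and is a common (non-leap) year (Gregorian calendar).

1765

Jan 1 advances by 2 weekdays after a leap year and by 1 after a common year.
1761: Jan 1 is Thursday.
1762: Friday
1763: Saturday
1764: Sunday (leap)
1765: Tuesday
1765 begins on a Tuesday and is a common year.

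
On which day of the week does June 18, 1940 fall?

Tuesday

January 1, 1940 is a Monday.
June 18 is day 170 of the year, i.e. 169 days after Jan 1.
169 mod 7 = 1, so advance 1 weekday from Monday: Tuesday.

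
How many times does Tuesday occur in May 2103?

May 2103 has 31 days and begins on Tuesday.
The first Tuesday is May 1.
Tuesdays fall on 1, 8, 15, 22, 29 — that's 5.

5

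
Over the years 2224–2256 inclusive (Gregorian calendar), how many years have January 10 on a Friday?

Track January 10's weekday year by year (advancing +1, or +2 across a Feb 29):
  2224: Sat  2225: Mon (+2)  2226: Tue (+1)  2227: Wed (+1)  2228: Thu (+1)
  2229: Sat (+2)  2230: Sun (+1)  2231: Mon (+1)  2232: Tue (+1)  2233: Thu (+2)
  2234: Fri (+1) ✓  2235: Sat (+1)  2236: Sun (+1)  2237: Tue (+2)  … (5 more years) …
  2243: Tue (+1)  2244: Wed (+1)  2245: Fri (+2) ✓  2246: Sat (+1)  2247: Sun (+1)
  2248: Mon (+1)  2249: Wed (+2)  2250: Thu (+1)  2251: Fri (+1) ✓  2252: Sat (+1)
  2253: Mon (+2)  2254: Tue (+1)  2255: Wed (+1)  2256: Thu (+1)
Friday years: 2234, 2240, 2245, 2251 — 4 in total.

4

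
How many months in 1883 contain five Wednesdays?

4

A month of length L has five Wednesdays iff its first Wednesday is on day ≤ L−28 (so day 1–3 in a 31-day month, 1–2 in a 30-day month, day 1 in a leap February).
Checking each month of 1883: Jan starts Mon (31d) ✓; Feb starts Thu (28d); Mar starts Thu (31d); Apr starts Sun (30d); May starts Tue (31d) ✓; Jun starts Fri (30d); Jul starts Sun (31d); Aug starts Wed (31d) ✓; Sep starts Sat (30d); Oct starts Mon (31d) ✓; Nov starts Thu (30d); Dec starts Sat (31d).
Five-Wednesday months: January, May, August, October → 4.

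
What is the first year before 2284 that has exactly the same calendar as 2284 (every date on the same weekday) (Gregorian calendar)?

2256

Two years share a calendar iff Jan 1 falls on the same weekday and both are leap or both are common. 2284: Jan 1 is Tuesday, leap year.
2283: Jan 1 Monday, common
2282: Jan 1 Sunday, common
2281: Jan 1 Saturday, common
2280: Jan 1 Thursday, leap
2279: Jan 1 Wednesday, common
2278: Jan 1 Tuesday, common
2277: Jan 1 Monday, common
2276: Jan 1 Saturday, leap
2275: Jan 1 Friday, common
2274: Jan 1 Thursday, common
2273: Jan 1 Wednesday, common
2272: Jan 1 Monday, leap
2271: Jan 1 Sunday, common
2270: Jan 1 Saturday, common
2269: Jan 1 Friday, common
2268: Jan 1 Wednesday, leap
2267: Jan 1 Tuesday, common
2266: Jan 1 Monday, common
2265: Jan 1 Sunday, common
2264: Jan 1 Friday, leap
2263: Jan 1 Thursday, common
2262: Jan 1 Wednesday, common
2261: Jan 1 Tuesday, common
2260: Jan 1 Sunday, leap
2259: Jan 1 Saturday, common
2258: Jan 1 Friday, common
2257: Jan 1 Thursday, common
2256: Jan 1 Tuesday, leap
2256 matches on both conditions.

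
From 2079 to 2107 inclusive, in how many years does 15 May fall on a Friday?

4

Track 15 May's weekday year by year (advancing +1, or +2 across a Feb 29):
  2079: Mon  2080: Wed (+2)  2081: Thu (+1)  2082: Fri (+1) ✓  2083: Sat (+1)
  2084: Mon (+2)  2085: Tue (+1)  2086: Wed (+1)  2087: Thu (+1)  2088: Sat (+2)
  2089: Sun (+1)  2090: Mon (+1)  2091: Tue (+1)  2092: Thu (+2)  2093: Fri (+1) ✓
  2094: Sat (+1)  2095: Sun (+1)  2096: Tue (+2)  2097: Wed (+1)  2098: Thu (+1)
  2099: Fri (+1) ✓  2100: Sat (+1)  2101: Sun (+1)  2102: Mon (+1)  2103: Tue (+1)
  2104: Thu (+2)  2105: Fri (+1) ✓  2106: Sat (+1)  2107: Sun (+1)
Friday years: 2082, 2093, 2099, 2105 — 4 in total.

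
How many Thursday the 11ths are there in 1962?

2

Check the 11th of each month of 1962: Jan 11: Thu, Feb 11: Sun, Mar 11: Sun, Apr 11: Wed, May 11: Fri, Jun 11: Mon, Jul 11: Wed, Aug 11: Sat, Sep 11: Tue, Oct 11: Thu, Nov 11: Sun, Dec 11: Tue.
Thursday occurs in January, October — 2 months.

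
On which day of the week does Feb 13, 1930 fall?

Thursday

January 1, 1930 is a Wednesday.
February 13 is day 44 of the year, i.e. 43 days after Jan 1.
43 mod 7 = 1, so advance 1 weekday from Wednesday: Thursday.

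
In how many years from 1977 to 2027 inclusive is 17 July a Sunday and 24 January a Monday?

Check each year's weekday for 17 July and 24 January:
  1977: Sun/Mon ✓  1978: Mon/Tue  1979: Tue/Wed  1980: Thu/Thu  1981: Fri/Sat  1982: Sat/Sun  1983: Sun/Mon ✓  1984: Tue/Tue  1985: Wed/Thu  1986: Thu/Fri  1987: Fri/Sat  1988: Sun/Sun  1989: Mon/Tue  1990: Tue/Wed  …(23 more)…  2014: Thu/Fri  2015: Fri/Sat  2016: Sun/Sun  2017: Mon/Tue  2018: Tue/Wed  2019: Wed/Thu  2020: Fri/Fri  2021: Sat/Sun  2022: Sun/Mon ✓  2023: Mon/Tue  2024: Wed/Wed  2025: Thu/Fri  2026: Fri/Sat  2027: Sat/Sun
Both conditions hold in: 1977, 1983, 1994, 2005, 2011, 2022 — 6.

6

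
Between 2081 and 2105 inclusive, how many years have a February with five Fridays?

February has 28 days (29 in leap years); it has five Fridays when Friday falls among the first (month-length − 28) days — i.e. when February 1 is Friday in a leap year (never in a common year).
February 1 by year: 2081:Sat 2082:Sun 2083:Mon 2084:Tue 2085:Thu 2086:Fri 2087:Sat 2088:Sun 2089:Tue 2090:Wed 2091:Thu 2092:Fri✓ 2093:Sun 2094:Mon 2095:Tue 2096:Wed 2097:Fri 2098:Sat 2099:Sun 2100:Mon 2101:Tue 2102:Wed 2103:Thu 2104:Fri✓ 2105:Sun
Years with five Fridays: 2092, 2104 → 2.

2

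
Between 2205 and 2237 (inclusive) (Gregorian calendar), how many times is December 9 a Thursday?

4

Track December 9's weekday year by year (advancing +1, or +2 across a Feb 29):
  2205: Mon  2206: Tue (+1)  2207: Wed (+1)  2208: Fri (+2)  2209: Sat (+1)
  2210: Sun (+1)  2211: Mon (+1)  2212: Wed (+2)  2213: Thu (+1) ✓  2214: Fri (+1)
  2215: Sat (+1)  2216: Mon (+2)  2217: Tue (+1)  2218: Wed (+1)  … (5 more years) …
  2224: Thu (+2) ✓  2225: Fri (+1)  2226: Sat (+1)  2227: Sun (+1)  2228: Tue (+2)
  2229: Wed (+1)  2230: Thu (+1) ✓  2231: Fri (+1)  2232: Sun (+2)  2233: Mon (+1)
  2234: Tue (+1)  2235: Wed (+1)  2236: Fri (+2)  2237: Sat (+1)
Thursday years: 2213, 2219, 2224, 2230 — 4 in total.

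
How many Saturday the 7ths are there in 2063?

Check the 7th of each month of 2063: Jan 7: Sun, Feb 7: Wed, Mar 7: Wed, Apr 7: Sat, May 7: Mon, Jun 7: Thu, Jul 7: Sat, Aug 7: Tue, Sep 7: Fri, Oct 7: Sun, Nov 7: Wed, Dec 7: Fri.
Saturday occurs in April, July — 2 months.

2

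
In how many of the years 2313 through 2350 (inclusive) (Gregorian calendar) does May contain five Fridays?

May has 31 days; it has five Fridays when Friday falls among the first (month-length − 28) days — i.e. when May 1 is one of Friday/Thursday/Wednesday.
May 1 by year: 2313:Thu✓ 2314:Fri✓ 2315:Sat 2316:Mon 2317:Tue 2318:Wed✓ 2319:Thu✓ 2320:Sat 2321:Sun 2322:Mon 2323:Tue 2324:Thu✓ 2325:Fri✓ 2326:Sat 2327:Sun …(8 more)… 2336:Fri✓ 2337:Sat 2338:Sun 2339:Mon 2340:Wed✓ 2341:Thu✓ 2342:Fri✓ 2343:Sat 2344:Mon 2345:Tue 2346:Wed✓ 2347:Thu✓ 2348:Sat 2349:Sun 2350:Mon
Years with five Fridays: 2313, 2314, 2318, 2319, 2324, 2325, 2329, 2330, 2331, 2335, 2336, 2340, 2341, 2342, 2346, 2347 → 16.

16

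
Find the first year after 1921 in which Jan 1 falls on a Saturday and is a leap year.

Jan 1 advances by 2 weekdays after a leap year and by 1 after a common year.
1921: Jan 1 is Saturday.
1922: Sunday
1923: Monday
1924: Tuesday (leap)
1925: Thursday
1926: Friday
1927: Saturday
1928: Sunday (leap)
1929: Tuesday
1930: Wednesday
1931: Thursday
1932: Friday (leap)
1933: Sunday
1934: Monday
1935: Tuesday
1936: Wednesday (leap)
1937: Friday
1938: Saturday
1939: Sunday
1940: Monday (leap)
1941: Wednesday
1942: Thursday
1943: Friday
1944: Saturday (leap)
1944 begins on a Saturday and is a leap year.

1944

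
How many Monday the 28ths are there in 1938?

Check the 28th of each month of 1938: Jan 28: Fri, Feb 28: Mon, Mar 28: Mon, Apr 28: Thu, May 28: Sat, Jun 28: Tue, Jul 28: Thu, Aug 28: Sun, Sep 28: Wed, Oct 28: Fri, Nov 28: Mon, Dec 28: Wed.
Monday occurs in February, March, November — 3 months.

3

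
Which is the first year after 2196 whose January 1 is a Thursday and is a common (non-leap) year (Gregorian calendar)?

2201

Jan 1 advances by 2 weekdays after a leap year and by 1 after a common year.
2196: Jan 1 is Friday (leap).
2197: Sunday
2198: Monday
2199: Tuesday
2200: Wednesday
2201: Thursday
2201 begins on a Thursday and is a common year.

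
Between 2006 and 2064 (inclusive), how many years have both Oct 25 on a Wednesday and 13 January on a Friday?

7

Check each year's weekday for Oct 25 and 13 January:
  2006: Wed/Fri ✓  2007: Thu/Sat  2008: Sat/Sun  2009: Sun/Tue  2010: Mon/Wed  2011: Tue/Thu  2012: Thu/Fri  2013: Fri/Sun  2014: Sat/Mon  2015: Sun/Tue  2016: Tue/Wed  2017: Wed/Fri ✓  2018: Thu/Sat  2019: Fri/Sun  …(31 more)…  2051: Wed/Fri ✓  2052: Fri/Sat  2053: Sat/Mon  2054: Sun/Tue  2055: Mon/Wed  2056: Wed/Thu  2057: Thu/Sat  2058: Fri/Sun  2059: Sat/Mon  2060: Mon/Tue  2061: Tue/Thu  2062: Wed/Fri ✓  2063: Thu/Sat  2064: Sat/Sun
Both conditions hold in: 2006, 2017, 2023, 2034, 2045, 2051, 2062 — 7.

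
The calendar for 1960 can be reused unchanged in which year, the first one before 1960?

1932

Two years share a calendar iff Jan 1 falls on the same weekday and both are leap or both are common. 1960: Jan 1 is Friday, leap year.
1959: Jan 1 Thursday, common
1958: Jan 1 Wednesday, common
1957: Jan 1 Tuesday, common
1956: Jan 1 Sunday, leap
1955: Jan 1 Saturday, common
1954: Jan 1 Friday, common
1953: Jan 1 Thursday, common
1952: Jan 1 Tuesday, leap
1951: Jan 1 Monday, common
1950: Jan 1 Sunday, common
1949: Jan 1 Saturday, common
1948: Jan 1 Thursday, leap
1947: Jan 1 Wednesday, common
1946: Jan 1 Tuesday, common
1945: Jan 1 Monday, common
1944: Jan 1 Saturday, leap
1943: Jan 1 Friday, common
1942: Jan 1 Thursday, common
1941: Jan 1 Wednesday, common
1940: Jan 1 Monday, leap
1939: Jan 1 Sunday, common
1938: Jan 1 Saturday, common
1937: Jan 1 Friday, common
1936: Jan 1 Wednesday, leap
1935: Jan 1 Tuesday, common
1934: Jan 1 Monday, common
1933: Jan 1 Sunday, common
1932: Jan 1 Friday, leap
1932 matches on both conditions.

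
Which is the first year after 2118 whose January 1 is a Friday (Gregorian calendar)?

Jan 1 advances by 2 weekdays after a leap year and by 1 after a common year.
2118: Jan 1 is Saturday.
2119: Sunday
2120: Monday (leap)
2121: Wednesday
2122: Thursday
2123: Friday
2123 begins on a Friday

2123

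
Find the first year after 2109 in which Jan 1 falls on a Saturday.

2118

Jan 1 advances by 2 weekdays after a leap year and by 1 after a common year.
2109: Jan 1 is Tuesday.
2110: Wednesday
2111: Thursday
2112: Friday (leap)
2113: Sunday
2114: Monday
2115: Tuesday
2116: Wednesday (leap)
2117: Friday
2118: Saturday
2118 begins on a Saturday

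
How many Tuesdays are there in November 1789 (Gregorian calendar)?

4

November 1789 has 30 days and begins on Sunday.
The first Tuesday is November 3.
Tuesdays fall on 3, 10, 17, 24 — that's 4.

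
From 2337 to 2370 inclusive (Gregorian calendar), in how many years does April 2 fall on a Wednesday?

Track April 2's weekday year by year (advancing +1, or +2 across a Feb 29):
  2337: Fri  2338: Sat (+1)  2339: Sun (+1)  2340: Tue (+2)  2341: Wed (+1) ✓
  2342: Thu (+1)  2343: Fri (+1)  2344: Sun (+2)  2345: Mon (+1)  2346: Tue (+1)
  2347: Wed (+1) ✓  2348: Fri (+2)  2349: Sat (+1)  2350: Sun (+1)  … (6 more years) …
  2357: Tue (+1)  2358: Wed (+1) ✓  2359: Thu (+1)  2360: Sat (+2)  2361: Sun (+1)
  2362: Mon (+1)  2363: Tue (+1)  2364: Thu (+2)  2365: Fri (+1)  2366: Sat (+1)
  2367: Sun (+1)  2368: Tue (+2)  2369: Wed (+1) ✓  2370: Thu (+1)
Wednesday years: 2341, 2347, 2352, 2358, 2369 — 5 in total.

5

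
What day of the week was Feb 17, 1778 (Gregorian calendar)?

Tuesday

January 1, 1778 is a Thursday.
February 17 is day 48 of the year, i.e. 47 days after Jan 1.
47 mod 7 = 5, so advance 5 weekdays from Thursday: Tuesday.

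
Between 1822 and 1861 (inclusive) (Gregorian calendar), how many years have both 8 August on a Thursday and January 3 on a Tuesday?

Check each year's weekday for 8 August and January 3:
  1822: Thu/Thu  1823: Fri/Fri  1824: Sun/Sat  1825: Mon/Mon  1826: Tue/Tue  1827: Wed/Wed  1828: Fri/Thu  1829: Sat/Sat  1830: Sun/Sun  1831: Mon/Mon  1832: Wed/Tue  1833: Thu/Thu  1834: Fri/Fri  1835: Sat/Sat  …(12 more)…  1848: Tue/Mon  1849: Wed/Wed  1850: Thu/Thu  1851: Fri/Fri  1852: Sun/Sat  1853: Mon/Mon  1854: Tue/Tue  1855: Wed/Wed  1856: Fri/Thu  1857: Sat/Sat  1858: Sun/Sun  1859: Mon/Mon  1860: Wed/Tue  1861: Thu/Thu
Both conditions hold in: no year — 0.

0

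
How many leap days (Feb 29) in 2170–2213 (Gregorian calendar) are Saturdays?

Leap years in 2170–2213: 10 of them.
Feb 29 weekday advances by 5 (mod 7) from one leap year to the next four years later (or differs when a century non-leap intervenes).
Leap-day weekdays: 2172:Sat✓ 2176:Thu 2180:Tue 2184:Sun 2188:Fri 2192:Wed 2196:Mon 2204:Wed 2208:Mon 2212:Sat✓
Saturday: 2172, 2212 → 2.

2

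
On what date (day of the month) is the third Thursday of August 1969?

August 1, 1969 is a Friday, so the first Thursday is the 7th.
The third Thursday is 7 + 14 = 21.

21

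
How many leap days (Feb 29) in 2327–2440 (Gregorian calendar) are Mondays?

4

Leap years in 2327–2440: 29 of them.
Feb 29 weekday advances by 5 (mod 7) from one leap year to the next four years later (or differs when a century non-leap intervenes).
Leap-day weekdays: 2328:Wed 2332:Mon✓ 2336:Sat 2340:Thu 2344:Tue 2348:Sun 2352:Fri 2356:Wed 2360:Mon✓ 2364:Sat 2368:Thu 2372:Tue 2376:Sun …(3 more)… 2392:Sat 2396:Thu 2400:Tue 2404:Sun 2408:Fri 2412:Wed 2416:Mon✓ 2420:Sat 2424:Thu 2428:Tue 2432:Sun 2436:Fri 2440:Wed
Monday: 2332, 2360, 2388, 2416 → 4.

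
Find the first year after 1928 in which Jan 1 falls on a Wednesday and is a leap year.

1936

Jan 1 advances by 2 weekdays after a leap year and by 1 after a common year.
1928: Jan 1 is Sunday (leap).
1929: Tuesday
1930: Wednesday
1931: Thursday
1932: Friday (leap)
1933: Sunday
1934: Monday
1935: Tuesday
1936: Wednesday (leap)
1936 begins on a Wednesday and is a leap year.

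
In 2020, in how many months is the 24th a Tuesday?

Check the 24th of each month of 2020: Jan 24: Fri, Feb 24: Mon, Mar 24: Tue, Apr 24: Fri, May 24: Sun, Jun 24: Wed, Jul 24: Fri, Aug 24: Mon, Sep 24: Thu, Oct 24: Sat, Nov 24: Tue, Dec 24: Thu.
Tuesday occurs in March, November — 2 months.

2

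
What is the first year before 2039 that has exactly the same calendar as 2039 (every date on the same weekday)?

2033

Two years share a calendar iff Jan 1 falls on the same weekday and both are leap or both are common. 2039: Jan 1 is Saturday, common year.
2038: Jan 1 Friday, common
2037: Jan 1 Thursday, common
2036: Jan 1 Tuesday, leap
2035: Jan 1 Monday, common
2034: Jan 1 Sunday, common
2033: Jan 1 Saturday, common
2033 matches on both conditions.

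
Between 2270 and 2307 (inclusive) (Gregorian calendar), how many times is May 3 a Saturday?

5

Track May 3's weekday year by year (advancing +1, or +2 across a Feb 29):
  2270: Tue  2271: Wed (+1)  2272: Fri (+2)  2273: Sat (+1) ✓  2274: Sun (+1)
  2275: Mon (+1)  2276: Wed (+2)  2277: Thu (+1)  2278: Fri (+1)  2279: Sat (+1) ✓
  2280: Mon (+2)  2281: Tue (+1)  2282: Wed (+1)  2283: Thu (+1)  … (10 more years) …
  2294: Thu (+1)  2295: Fri (+1)  2296: Sun (+2)  2297: Mon (+1)  2298: Tue (+1)
  2299: Wed (+1)  2300: Thu (+1)  2301: Fri (+1)  2302: Sat (+1) ✓  2303: Sun (+1)
  2304: Tue (+2)  2305: Wed (+1)  2306: Thu (+1)  2307: Fri (+1)
Saturday years: 2273, 2279, 2284, 2290, 2302 — 5 in total.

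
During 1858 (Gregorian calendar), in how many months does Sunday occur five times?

A month of length L has five Sundays iff its first Sunday is on day ≤ L−28 (so day 1–3 in a 31-day month, 1–2 in a 30-day month, day 1 in a leap February).
Checking each month of 1858: Jan starts Fri (31d) ✓; Feb starts Mon (28d); Mar starts Mon (31d); Apr starts Thu (30d); May starts Sat (31d) ✓; Jun starts Tue (30d); Jul starts Thu (31d); Aug starts Sun (31d) ✓; Sep starts Wed (30d); Oct starts Fri (31d) ✓; Nov starts Mon (30d); Dec starts Wed (31d).
Five-Sunday months: January, May, August, October → 4.

4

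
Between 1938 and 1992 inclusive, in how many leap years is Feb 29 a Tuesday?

2

Leap years in 1938–1992: 14 of them.
Feb 29 weekday advances by 5 (mod 7) from one leap year to the next four years later (or differs when a century non-leap intervenes).
Leap-day weekdays: 1940:Thu 1944:Tue✓ 1948:Sun 1952:Fri 1956:Wed 1960:Mon 1964:Sat 1968:Thu 1972:Tue✓ 1976:Sun 1980:Fri 1984:Wed 1988:Mon 1992:Sat
Tuesday: 1944, 1972 → 2.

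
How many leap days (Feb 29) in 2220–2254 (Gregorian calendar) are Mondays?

Leap years in 2220–2254: 9 of them.
Feb 29 weekday advances by 5 (mod 7) from one leap year to the next four years later (or differs when a century non-leap intervenes).
Leap-day weekdays: 2220:Tue 2224:Sun 2228:Fri 2232:Wed 2236:Mon✓ 2240:Sat 2244:Thu 2248:Tue 2252:Sun
Monday: 2236 → 1.

1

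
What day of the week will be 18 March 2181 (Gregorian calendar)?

Sunday

January 1, 2181 is a Monday.
March 18 is day 77 of the year, i.e. 76 days after Jan 1.
76 mod 7 = 6, so advance 6 weekdays from Monday: Sunday.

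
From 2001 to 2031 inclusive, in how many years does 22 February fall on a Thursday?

5

Track 22 February's weekday year by year (advancing +1, or +2 across a Feb 29):
  2001: Thu ✓  2002: Fri (+1)  2003: Sat (+1)  2004: Sun (+1)  2005: Tue (+2)
  2006: Wed (+1)  2007: Thu (+1) ✓  2008: Fri (+1)  2009: Sun (+2)  2010: Mon (+1)
  2011: Tue (+1)  2012: Wed (+1)  2013: Fri (+2)  2014: Sat (+1)  … (3 more years) …
  2018: Thu (+1) ✓  2019: Fri (+1)  2020: Sat (+1)  2021: Mon (+2)  2022: Tue (+1)
  2023: Wed (+1)  2024: Thu (+1) ✓  2025: Sat (+2)  2026: Sun (+1)  2027: Mon (+1)
  2028: Tue (+1)  2029: Thu (+2) ✓  2030: Fri (+1)  2031: Sat (+1)
Thursday years: 2001, 2007, 2018, 2024, 2029 — 5 in total.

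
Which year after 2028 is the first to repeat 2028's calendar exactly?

2056

Two years share a calendar iff Jan 1 falls on the same weekday and both are leap or both are common. 2028: Jan 1 is Saturday, leap year.
2029: Jan 1 Monday, common
2030: Jan 1 Tuesday, common
2031: Jan 1 Wednesday, common
2032: Jan 1 Thursday, leap
2033: Jan 1 Saturday, common
2034: Jan 1 Sunday, common
2035: Jan 1 Monday, common
2036: Jan 1 Tuesday, leap
2037: Jan 1 Thursday, common
2038: Jan 1 Friday, common
2039: Jan 1 Saturday, common
2040: Jan 1 Sunday, leap
2041: Jan 1 Tuesday, common
2042: Jan 1 Wednesday, common
2043: Jan 1 Thursday, common
2044: Jan 1 Friday, leap
2045: Jan 1 Sunday, common
2046: Jan 1 Monday, common
2047: Jan 1 Tuesday, common
2048: Jan 1 Wednesday, leap
2049: Jan 1 Friday, common
2050: Jan 1 Saturday, common
2051: Jan 1 Sunday, common
2052: Jan 1 Monday, leap
2053: Jan 1 Wednesday, common
2054: Jan 1 Thursday, common
2055: Jan 1 Friday, common
2056: Jan 1 Saturday, leap
2056 matches on both conditions.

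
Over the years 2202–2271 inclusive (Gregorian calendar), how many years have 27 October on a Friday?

Track 27 October's weekday year by year (advancing +1, or +2 across a Feb 29):
  2202: Wed  2203: Thu (+1)  2204: Sat (+2)  2205: Sun (+1)  2206: Mon (+1)
  2207: Tue (+1)  2208: Thu (+2)  2209: Fri (+1) ✓  2210: Sat (+1)  2211: Sun (+1)
  2212: Tue (+2)  2213: Wed (+1)  2214: Thu (+1)  2215: Fri (+1) ✓  … (42 more years) …
  2258: Wed (+1)  2259: Thu (+1)  2260: Sat (+2)  2261: Sun (+1)  2262: Mon (+1)
  2263: Tue (+1)  2264: Thu (+2)  2265: Fri (+1) ✓  2266: Sat (+1)  2267: Sun (+1)
  2268: Tue (+2)  2269: Wed (+1)  2270: Thu (+1)  2271: Fri (+1) ✓
Friday years: 2209, 2215, 2220, 2226, 2237, 2243, 2248, 2254, 2265, 2271 — 10 in total.

10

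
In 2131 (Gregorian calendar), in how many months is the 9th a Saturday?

1

Check the 9th of each month of 2131: Jan 9: Tue, Feb 9: Fri, Mar 9: Fri, Apr 9: Mon, May 9: Wed, Jun 9: Sat, Jul 9: Mon, Aug 9: Thu, Sep 9: Sun, Oct 9: Tue, Nov 9: Fri, Dec 9: Sun.
Saturday occurs in June — 1 month.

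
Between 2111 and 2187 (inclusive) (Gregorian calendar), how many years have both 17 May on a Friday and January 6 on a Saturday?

Check each year's weekday for 17 May and January 6:
  2111: Sun/Tue  2112: Tue/Wed  2113: Wed/Fri  2114: Thu/Sat  2115: Fri/Sun  2116: Sun/Mon  2117: Mon/Wed  2118: Tue/Thu  2119: Wed/Fri  2120: Fri/Sat ✓  2121: Sat/Mon  2122: Sun/Tue  2123: Mon/Wed  2124: Wed/Thu  …(49 more)…  2174: Tue/Thu  2175: Wed/Fri  2176: Fri/Sat ✓  2177: Sat/Mon  2178: Sun/Tue  2179: Mon/Wed  2180: Wed/Thu  2181: Thu/Sat  2182: Fri/Sun  2183: Sat/Mon  2184: Mon/Tue  2185: Tue/Thu  2186: Wed/Fri  2187: Thu/Sat
Both conditions hold in: 2120, 2148, 2176 — 3.

3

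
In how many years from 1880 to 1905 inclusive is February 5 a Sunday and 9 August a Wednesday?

4

Check each year's weekday for February 5 and 9 August:
  1880: Thu/Mon  1881: Sat/Tue  1882: Sun/Wed ✓  1883: Mon/Thu  1884: Tue/Sat  1885: Thu/Sun  1886: Fri/Mon  1887: Sat/Tue  1888: Sun/Thu  1889: Tue/Fri  1890: Wed/Sat  1891: Thu/Sun  1892: Fri/Tue  1893: Sun/Wed ✓  1894: Mon/Thu  1895: Tue/Fri  1896: Wed/Sun  1897: Fri/Mon  1898: Sat/Tue  1899: Sun/Wed ✓  1900: Mon/Thu  1901: Tue/Fri  1902: Wed/Sat  1903: Thu/Sun  1904: Fri/Tue  1905: Sun/Wed ✓
Both conditions hold in: 1882, 1893, 1899, 1905 — 4.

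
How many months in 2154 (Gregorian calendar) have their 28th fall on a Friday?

1

Check the 28th of each month of 2154: Jan 28: Mon, Feb 28: Thu, Mar 28: Thu, Apr 28: Sun, May 28: Tue, Jun 28: Fri, Jul 28: Sun, Aug 28: Wed, Sep 28: Sat, Oct 28: Mon, Nov 28: Thu, Dec 28: Sat.
Friday occurs in June — 1 month.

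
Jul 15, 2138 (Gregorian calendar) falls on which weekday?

January 1, 2138 is a Wednesday.
July 15 is day 196 of the year, i.e. 195 days after Jan 1.
195 mod 7 = 6, so advance 6 weekdays from Wednesday: Tuesday.

Tuesday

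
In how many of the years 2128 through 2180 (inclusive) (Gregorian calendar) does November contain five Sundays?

November has 30 days; it has five Sundays when Sunday falls among the first (month-length − 28) days — i.e. when November 1 is one of Sunday/Saturday.
November 1 by year: 2128:Mon 2129:Tue 2130:Wed 2131:Thu 2132:Sat✓ 2133:Sun✓ 2134:Mon 2135:Tue 2136:Thu 2137:Fri 2138:Sat✓ 2139:Sun✓ 2140:Tue 2141:Wed 2142:Thu …(23 more)… 2166:Sat✓ 2167:Sun✓ 2168:Tue 2169:Wed 2170:Thu 2171:Fri 2172:Sun✓ 2173:Mon 2174:Tue 2175:Wed 2176:Fri 2177:Sat✓ 2178:Sun✓ 2179:Mon 2180:Wed
Years with five Sundays: 2132, 2133, 2138, 2139, 2144, 2149, 2150, 2155, 2160, 2161, 2166, 2167, 2172, 2177, 2178 → 15.

15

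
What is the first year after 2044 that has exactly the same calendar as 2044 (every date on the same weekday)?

2072

Two years share a calendar iff Jan 1 falls on the same weekday and both are leap or both are common. 2044: Jan 1 is Friday, leap year.
2045: Jan 1 Sunday, common
2046: Jan 1 Monday, common
2047: Jan 1 Tuesday, common
2048: Jan 1 Wednesday, leap
2049: Jan 1 Friday, common
2050: Jan 1 Saturday, common
2051: Jan 1 Sunday, common
2052: Jan 1 Monday, leap
2053: Jan 1 Wednesday, common
2054: Jan 1 Thursday, common
2055: Jan 1 Friday, common
2056: Jan 1 Saturday, leap
2057: Jan 1 Monday, common
2058: Jan 1 Tuesday, common
2059: Jan 1 Wednesday, common
2060: Jan 1 Thursday, leap
2061: Jan 1 Saturday, common
2062: Jan 1 Sunday, common
2063: Jan 1 Monday, common
2064: Jan 1 Tuesday, leap
2065: Jan 1 Thursday, common
2066: Jan 1 Friday, common
2067: Jan 1 Saturday, common
2068: Jan 1 Sunday, leap
2069: Jan 1 Tuesday, common
2070: Jan 1 Wednesday, common
2071: Jan 1 Thursday, common
2072: Jan 1 Friday, leap
2072 matches on both conditions.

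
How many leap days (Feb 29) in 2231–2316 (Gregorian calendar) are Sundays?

Leap years in 2231–2316: 21 of them.
Feb 29 weekday advances by 5 (mod 7) from one leap year to the next four years later (or differs when a century non-leap intervenes).
Leap-day weekdays: 2232:Wed 2236:Mon 2240:Sat 2244:Thu 2248:Tue 2252:Sun✓ 2256:Fri 2260:Wed 2264:Mon 2268:Sat 2272:Thu 2276:Tue 2280:Sun✓ 2284:Fri 2288:Wed 2292:Mon 2296:Sat 2304:Mon 2308:Sat 2312:Thu 2316:Tue
Sunday: 2252, 2280 → 2.

2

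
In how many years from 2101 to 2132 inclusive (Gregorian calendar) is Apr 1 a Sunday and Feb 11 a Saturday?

Check each year's weekday for Apr 1 and Feb 11:
  2101: Fri/Fri  2102: Sat/Sat  2103: Sun/Sun  2104: Tue/Mon  2105: Wed/Wed  2106: Thu/Thu  2107: Fri/Fri  2108: Sun/Sat ✓  2109: Mon/Mon  2110: Tue/Tue  2111: Wed/Wed  2112: Fri/Thu  2113: Sat/Sat  2114: Sun/Sun  …(4 more)…  2119: Sat/Sat  2120: Mon/Sun  2121: Tue/Tue  2122: Wed/Wed  2123: Thu/Thu  2124: Sat/Fri  2125: Sun/Sun  2126: Mon/Mon  2127: Tue/Tue  2128: Thu/Wed  2129: Fri/Fri  2130: Sat/Sat  2131: Sun/Sun  2132: Tue/Mon
Both conditions hold in: 2108 — 1.

1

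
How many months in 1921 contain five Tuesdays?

4

A month of length L has five Tuesdays iff its first Tuesday is on day ≤ L−28 (so day 1–3 in a 31-day month, 1–2 in a 30-day month, day 1 in a leap February).
Checking each month of 1921: Jan starts Sat (31d); Feb starts Tue (28d); Mar starts Tue (31d) ✓; Apr starts Fri (30d); May starts Sun (31d) ✓; Jun starts Wed (30d); Jul starts Fri (31d); Aug starts Mon (31d) ✓; Sep starts Thu (30d); Oct starts Sat (31d); Nov starts Tue (30d) ✓; Dec starts Thu (31d).
Five-Tuesday months: March, May, August, November → 4.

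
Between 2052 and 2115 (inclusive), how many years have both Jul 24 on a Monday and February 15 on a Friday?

0

Check each year's weekday for Jul 24 and February 15:
  2052: Wed/Thu  2053: Thu/Sat  2054: Fri/Sun  2055: Sat/Mon  2056: Mon/Tue  2057: Tue/Thu  2058: Wed/Fri  2059: Thu/Sat  2060: Sat/Sun  2061: Sun/Tue  2062: Mon/Wed  2063: Tue/Thu  2064: Thu/Fri  2065: Fri/Sun  …(36 more)…  2102: Mon/Wed  2103: Tue/Thu  2104: Thu/Fri  2105: Fri/Sun  2106: Sat/Mon  2107: Sun/Tue  2108: Tue/Wed  2109: Wed/Fri  2110: Thu/Sat  2111: Fri/Sun  2112: Sun/Mon  2113: Mon/Wed  2114: Tue/Thu  2115: Wed/Fri
Both conditions hold in: no year — 0.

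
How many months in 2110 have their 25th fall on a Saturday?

Check the 25th of each month of 2110: Jan 25: Sat, Feb 25: Tue, Mar 25: Tue, Apr 25: Fri, May 25: Sun, Jun 25: Wed, Jul 25: Fri, Aug 25: Mon, Sep 25: Thu, Oct 25: Sat, Nov 25: Tue, Dec 25: Thu.
Saturday occurs in January, October — 2 months.

2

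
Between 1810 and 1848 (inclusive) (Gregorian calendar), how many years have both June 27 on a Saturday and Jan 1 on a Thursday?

Check each year's weekday for June 27 and Jan 1:
  1810: Wed/Mon  1811: Thu/Tue  1812: Sat/Wed  1813: Sun/Fri  1814: Mon/Sat  1815: Tue/Sun  1816: Thu/Mon  1817: Fri/Wed  1818: Sat/Thu ✓  1819: Sun/Fri  1820: Tue/Sat  1821: Wed/Mon  1822: Thu/Tue  1823: Fri/Wed  …(11 more)…  1835: Sat/Thu ✓  1836: Mon/Fri  1837: Tue/Sun  1838: Wed/Mon  1839: Thu/Tue  1840: Sat/Wed  1841: Sun/Fri  1842: Mon/Sat  1843: Tue/Sun  1844: Thu/Mon  1845: Fri/Wed  1846: Sat/Thu ✓  1847: Sun/Fri  1848: Tue/Sat
Both conditions hold in: 1818, 1829, 1835, 1846 — 4.

4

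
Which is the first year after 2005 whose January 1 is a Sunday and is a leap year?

2012

Jan 1 advances by 2 weekdays after a leap year and by 1 after a common year.
2005: Jan 1 is Saturday.
2006: Sunday
2007: Monday
2008: Tuesday (leap)
2009: Thursday
2010: Friday
2011: Saturday
2012: Sunday (leap)
2012 begins on a Sunday and is a leap year.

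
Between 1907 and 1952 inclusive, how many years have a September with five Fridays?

September has 30 days; it has five Fridays when Friday falls among the first (month-length − 28) days — i.e. when September 1 is one of Friday/Thursday.
September 1 by year: 1907:Sun 1908:Tue 1909:Wed 1910:Thu✓ 1911:Fri✓ 1912:Sun 1913:Mon 1914:Tue 1915:Wed 1916:Fri✓ 1917:Sat 1918:Sun 1919:Mon 1920:Wed 1921:Thu✓ …(16 more)… 1938:Thu✓ 1939:Fri✓ 1940:Sun 1941:Mon 1942:Tue 1943:Wed 1944:Fri✓ 1945:Sat 1946:Sun 1947:Mon 1948:Wed 1949:Thu✓ 1950:Fri✓ 1951:Sat 1952:Mon
Years with five Fridays: 1910, 1911, 1916, 1921, 1922, 1927, 1932, 1933, 1938, 1939, 1944, 1949, 1950 → 13.

13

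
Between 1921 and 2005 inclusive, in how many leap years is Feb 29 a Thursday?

Leap years in 1921–2005: 21 of them.
Feb 29 weekday advances by 5 (mod 7) from one leap year to the next four years later (or differs when a century non-leap intervenes).
Leap-day weekdays: 1924:Fri 1928:Wed 1932:Mon 1936:Sat 1940:Thu✓ 1944:Tue 1948:Sun 1952:Fri 1956:Wed 1960:Mon 1964:Sat 1968:Thu✓ 1972:Tue 1976:Sun 1980:Fri 1984:Wed 1988:Mon 1992:Sat 1996:Thu✓ 2000:Tue 2004:Sun
Thursday: 1940, 1968, 1996 → 3.

3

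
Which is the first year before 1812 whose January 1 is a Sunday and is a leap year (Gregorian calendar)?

Jan 1 advances by 2 weekdays after a leap year and by 1 after a common year.
1812: Jan 1 is Wednesday (leap).
1811: Tuesday
1810: Monday
1809: Sunday
1808: Friday (leap)
1807: Thursday
1806: Wednesday
1805: Tuesday
1804: Sunday (leap)
1804 begins on a Sunday and is a leap year.

1804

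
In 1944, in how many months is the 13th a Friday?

Check the 13th of each month of 1944: Jan 13: Thu, Feb 13: Sun, Mar 13: Mon, Apr 13: Thu, May 13: Sat, Jun 13: Tue, Jul 13: Thu, Aug 13: Sun, Sep 13: Wed, Oct 13: Fri, Nov 13: Mon, Dec 13: Wed.
Friday occurs in October — 1 month.

1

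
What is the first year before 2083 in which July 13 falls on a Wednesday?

From one year to the next, a fixed date's weekday advances by 1, or by 2 when a Feb 29 lies between the two dates.
2083: July 13 is Tuesday.
2082: Monday (−1)
2081: Sunday (−1)
2080: Saturday (−1)
2079: Thursday (−2)
2078: Wednesday (−1)
July 13 falls on a Wednesday in 2078.

2078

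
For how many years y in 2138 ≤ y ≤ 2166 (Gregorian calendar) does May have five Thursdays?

May has 31 days; it has five Thursdays when Thursday falls among the first (month-length − 28) days — i.e. when May 1 is one of Thursday/Wednesday/Tuesday.
May 1 by year: 2138:Thu✓ 2139:Fri 2140:Sun 2141:Mon 2142:Tue✓ 2143:Wed✓ 2144:Fri 2145:Sat 2146:Sun 2147:Mon 2148:Wed✓ 2149:Thu✓ 2150:Fri 2151:Sat 2152:Mon 2153:Tue✓ 2154:Wed✓ 2155:Thu✓ 2156:Sat 2157:Sun 2158:Mon 2159:Tue✓ 2160:Thu✓ 2161:Fri 2162:Sat 2163:Sun 2164:Tue✓ 2165:Wed✓ 2166:Thu✓
Years with five Thursdays: 2138, 2142, 2143, 2148, 2149, 2153, 2154, 2155, 2159, 2160, 2164, 2165, 2166 → 13.

13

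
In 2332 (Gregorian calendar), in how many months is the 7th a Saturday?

Check the 7th of each month of 2332: Jan 7: Thu, Feb 7: Sun, Mar 7: Mon, Apr 7: Thu, May 7: Sat, Jun 7: Tue, Jul 7: Thu, Aug 7: Sun, Sep 7: Wed, Oct 7: Fri, Nov 7: Mon, Dec 7: Wed.
Saturday occurs in May — 1 month.

1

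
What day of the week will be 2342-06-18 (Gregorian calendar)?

January 1, 2342 is a Thursday.
June 18 is day 169 of the year, i.e. 168 days after Jan 1.
168 mod 7 = 0, so advance 0 weekdays from Thursday: Thursday.

Thursday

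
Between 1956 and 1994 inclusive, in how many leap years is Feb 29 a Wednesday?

Leap years in 1956–1994: 10 of them.
Feb 29 weekday advances by 5 (mod 7) from one leap year to the next four years later (or differs when a century non-leap intervenes).
Leap-day weekdays: 1956:Wed✓ 1960:Mon 1964:Sat 1968:Thu 1972:Tue 1976:Sun 1980:Fri 1984:Wed✓ 1988:Mon 1992:Sat
Wednesday: 1956, 1984 → 2.

2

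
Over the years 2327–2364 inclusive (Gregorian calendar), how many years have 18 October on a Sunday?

6

Track 18 October's weekday year by year (advancing +1, or +2 across a Feb 29):
  2327: Tue  2328: Thu (+2)  2329: Fri (+1)  2330: Sat (+1)  2331: Sun (+1) ✓
  2332: Tue (+2)  2333: Wed (+1)  2334: Thu (+1)  2335: Fri (+1)  2336: Sun (+2) ✓
  2337: Mon (+1)  2338: Tue (+1)  2339: Wed (+1)  2340: Fri (+2)  … (10 more years) …
  2351: Thu (+1)  2352: Sat (+2)  2353: Sun (+1) ✓  2354: Mon (+1)  2355: Tue (+1)
  2356: Thu (+2)  2357: Fri (+1)  2358: Sat (+1)  2359: Sun (+1) ✓  2360: Tue (+2)
  2361: Wed (+1)  2362: Thu (+1)  2363: Fri (+1)  2364: Sun (+2) ✓
Sunday years: 2331, 2336, 2342, 2353, 2359, 2364 — 6 in total.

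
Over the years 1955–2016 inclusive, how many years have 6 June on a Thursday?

Track 6 June's weekday year by year (advancing +1, or +2 across a Feb 29):
  1955: Mon  1956: Wed (+2)  1957: Thu (+1) ✓  1958: Fri (+1)  1959: Sat (+1)
  1960: Mon (+2)  1961: Tue (+1)  1962: Wed (+1)  1963: Thu (+1) ✓  1964: Sat (+2)
  1965: Sun (+1)  1966: Mon (+1)  1967: Tue (+1)  1968: Thu (+2) ✓  … (34 more years) …
  2003: Fri (+1)  2004: Sun (+2)  2005: Mon (+1)  2006: Tue (+1)  2007: Wed (+1)
  2008: Fri (+2)  2009: Sat (+1)  2010: Sun (+1)  2011: Mon (+1)  2012: Wed (+2)
  2013: Thu (+1) ✓  2014: Fri (+1)  2015: Sat (+1)  2016: Mon (+2)
Thursday years: 1957, 1963, 1968, 1974, 1985, 1991, 1996, 2002, 2013 — 9 in total.

9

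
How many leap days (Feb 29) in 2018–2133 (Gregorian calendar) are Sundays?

4

Leap years in 2018–2133: 28 of them.
Feb 29 weekday advances by 5 (mod 7) from one leap year to the next four years later (or differs when a century non-leap intervenes).
Leap-day weekdays: 2020:Sat 2024:Thu 2028:Tue 2032:Sun✓ 2036:Fri 2040:Wed 2044:Mon 2048:Sat 2052:Thu 2056:Tue 2060:Sun✓ 2064:Fri 2068:Wed 2072:Mon 2076:Sat 2080:Thu 2084:Tue 2088:Sun✓ 2092:Fri 2096:Wed 2104:Fri 2108:Wed 2112:Mon 2116:Sat 2120:Thu 2124:Tue 2128:Sun✓ 2132:Fri
Sunday: 2032, 2060, 2088, 2128 → 4.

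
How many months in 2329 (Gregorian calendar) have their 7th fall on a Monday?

2

Check the 7th of each month of 2329: Jan 7: Mon, Feb 7: Thu, Mar 7: Thu, Apr 7: Sun, May 7: Tue, Jun 7: Fri, Jul 7: Sun, Aug 7: Wed, Sep 7: Sat, Oct 7: Mon, Nov 7: Thu, Dec 7: Sat.
Monday occurs in January, October — 2 months.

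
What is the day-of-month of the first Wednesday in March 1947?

5

March 1, 1947 is a Saturday, so the first Wednesday is the 5th.
The first Wednesday is 5 + 0 = 5.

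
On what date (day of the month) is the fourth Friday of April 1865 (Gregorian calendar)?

28

April 1, 1865 is a Saturday, so the first Friday is the 7th.
The fourth Friday is 7 + 21 = 28.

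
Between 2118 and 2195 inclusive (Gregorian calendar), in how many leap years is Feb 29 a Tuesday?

Leap years in 2118–2195: 19 of them.
Feb 29 weekday advances by 5 (mod 7) from one leap year to the next four years later (or differs when a century non-leap intervenes).
Leap-day weekdays: 2120:Thu 2124:Tue✓ 2128:Sun 2132:Fri 2136:Wed 2140:Mon 2144:Sat 2148:Thu 2152:Tue✓ 2156:Sun 2160:Fri 2164:Wed 2168:Mon 2172:Sat 2176:Thu 2180:Tue✓ 2184:Sun 2188:Fri 2192:Wed
Tuesday: 2124, 2152, 2180 → 3.

3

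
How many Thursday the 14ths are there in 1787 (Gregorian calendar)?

Check the 14th of each month of 1787: Jan 14: Sun, Feb 14: Wed, Mar 14: Wed, Apr 14: Sat, May 14: Mon, Jun 14: Thu, Jul 14: Sat, Aug 14: Tue, Sep 14: Fri, Oct 14: Sun, Nov 14: Wed, Dec 14: Fri.
Thursday occurs in June — 1 month.

1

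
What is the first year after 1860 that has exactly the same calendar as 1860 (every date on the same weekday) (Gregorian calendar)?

1888

Two years share a calendar iff Jan 1 falls on the same weekday and both are leap or both are common. 1860: Jan 1 is Sunday, leap year.
1861: Jan 1 Tuesday, common
1862: Jan 1 Wednesday, common
1863: Jan 1 Thursday, common
1864: Jan 1 Friday, leap
1865: Jan 1 Sunday, common
1866: Jan 1 Monday, common
1867: Jan 1 Tuesday, common
1868: Jan 1 Wednesday, leap
1869: Jan 1 Friday, common
1870: Jan 1 Saturday, common
1871: Jan 1 Sunday, common
1872: Jan 1 Monday, leap
1873: Jan 1 Wednesday, common
1874: Jan 1 Thursday, common
1875: Jan 1 Friday, common
1876: Jan 1 Saturday, leap
1877: Jan 1 Monday, common
1878: Jan 1 Tuesday, common
1879: Jan 1 Wednesday, common
1880: Jan 1 Thursday, leap
1881: Jan 1 Saturday, common
1882: Jan 1 Sunday, common
1883: Jan 1 Monday, common
1884: Jan 1 Tuesday, leap
1885: Jan 1 Thursday, common
1886: Jan 1 Friday, common
1887: Jan 1 Saturday, common
1888: Jan 1 Sunday, leap
1888 matches on both conditions.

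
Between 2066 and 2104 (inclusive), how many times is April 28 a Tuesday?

Track April 28's weekday year by year (advancing +1, or +2 across a Feb 29):
  2066: Wed  2067: Thu (+1)  2068: Sat (+2)  2069: Sun (+1)  2070: Mon (+1)
  2071: Tue (+1) ✓  2072: Thu (+2)  2073: Fri (+1)  2074: Sat (+1)  2075: Sun (+1)
  2076: Tue (+2) ✓  2077: Wed (+1)  2078: Thu (+1)  2079: Fri (+1)  … (11 more years) …
  2091: Sat (+1)  2092: Mon (+2)  2093: Tue (+1) ✓  2094: Wed (+1)  2095: Thu (+1)
  2096: Sat (+2)  2097: Sun (+1)  2098: Mon (+1)  2099: Tue (+1) ✓  2100: Wed (+1)
  2101: Thu (+1)  2102: Fri (+1)  2103: Sat (+1)  2104: Mon (+2)
Tuesday years: 2071, 2076, 2082, 2093, 2099 — 5 in total.

5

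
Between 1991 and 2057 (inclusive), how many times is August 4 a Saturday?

Track August 4's weekday year by year (advancing +1, or +2 across a Feb 29):
  1991: Sun  1992: Tue (+2)  1993: Wed (+1)  1994: Thu (+1)  1995: Fri (+1)
  1996: Sun (+2)  1997: Mon (+1)  1998: Tue (+1)  1999: Wed (+1)  2000: Fri (+2)
  2001: Sat (+1) ✓  2002: Sun (+1)  2003: Mon (+1)  2004: Wed (+2)  … (39 more years) …
  2044: Thu (+2)  2045: Fri (+1)  2046: Sat (+1) ✓  2047: Sun (+1)  2048: Tue (+2)
  2049: Wed (+1)  2050: Thu (+1)  2051: Fri (+1)  2052: Sun (+2)  2053: Mon (+1)
  2054: Tue (+1)  2055: Wed (+1)  2056: Fri (+2)  2057: Sat (+1) ✓
Saturday years: 2001, 2007, 2012, 2018, 2029, 2035, 2040, 2046, 2057 — 9 in total.

9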